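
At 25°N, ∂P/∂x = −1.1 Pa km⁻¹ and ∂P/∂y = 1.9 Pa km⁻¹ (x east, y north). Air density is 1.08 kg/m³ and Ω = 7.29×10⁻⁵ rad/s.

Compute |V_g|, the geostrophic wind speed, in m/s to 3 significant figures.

Coriolis parameter at 25°N:
f = 2Ω sin φ = 2 × 7.29×10⁻⁵ × sin 25° = 6.16×10⁻⁵ s⁻¹
Component geostrophic relations (x east, y north):
u_g = −(1/(fρ)) ∂P/∂y,  v_g = (1/(fρ)) ∂P/∂x
u_g = −(1.9×10⁻³)/(6.16×10⁻⁵ × 1.08) = −28.6 m/s;  v_g = (−1.1×10⁻³)/(6.16×10⁻⁵ × 1.08) = −16.5 m/s
|V_g| = √(u_g² + v_g²) = 33.0 m/s

33.0 m/s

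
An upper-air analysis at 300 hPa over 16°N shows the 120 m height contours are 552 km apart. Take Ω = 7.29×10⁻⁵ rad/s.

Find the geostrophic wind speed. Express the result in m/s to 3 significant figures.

53.1 m/s

Coriolis parameter at 16°N:
f = 2Ω sin φ = 2 × 7.29×10⁻⁵ × sin 16° = 4.02×10⁻⁵ s⁻¹
Height gradient: |∂Z/∂n| = 120 m / 552000 m = 2.17×10⁻⁴
On a pressure surface, geostrophic balance gives V_g = (g/f)|∂Z/∂n|:
V_g = 9.81 × 2.17×10⁻⁴ / 4.02×10⁻⁵ = 53.1 m/s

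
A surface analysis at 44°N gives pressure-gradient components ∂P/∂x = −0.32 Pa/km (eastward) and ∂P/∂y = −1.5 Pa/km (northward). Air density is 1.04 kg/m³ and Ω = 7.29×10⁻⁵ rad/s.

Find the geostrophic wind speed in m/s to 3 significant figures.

14.6 m/s

Coriolis parameter at 44°N:
f = 2Ω sin φ = 2 × 7.29×10⁻⁵ × sin 44° = 1.01×10⁻⁴ s⁻¹
Component geostrophic relations (x east, y north):
u_g = −(1/(fρ)) ∂P/∂y,  v_g = (1/(fρ)) ∂P/∂x
u_g = −(−1.5×10⁻³)/(1.01×10⁻⁴ × 1.04) = 14.2 m/s;  v_g = (−0.32×10⁻³)/(1.01×10⁻⁴ × 1.04) = −3.04 m/s
|V_g| = √(u_g² + v_g²) = 14.6 m/s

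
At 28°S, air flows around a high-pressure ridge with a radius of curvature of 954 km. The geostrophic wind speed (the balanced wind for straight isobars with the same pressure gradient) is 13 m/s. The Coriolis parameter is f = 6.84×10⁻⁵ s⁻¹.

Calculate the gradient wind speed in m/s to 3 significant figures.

Around a high, pressure-gradient force acts outward with centrifugal, so Coriolis balances both:
fV = (1/ρ)|∂P/∂n| + V²/R  →  V² − fR·V + fR·V_g = 0
With fR = 6.84×10⁻⁵ × 954×10³ m = 65.3 m/s:
V = [fR − √((fR)² − 4 fR V_g)]/2 = [65.3 − √(65.3² − 4×65.3×13)]/2 = 17.9 m/s
Supergeostrophic (V > V_g = 13 m/s), as expected around a high.

17.9 m/s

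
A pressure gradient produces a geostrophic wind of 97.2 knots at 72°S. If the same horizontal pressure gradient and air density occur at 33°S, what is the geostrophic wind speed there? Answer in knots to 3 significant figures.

170 knots

With the same pressure gradient and density, V_g ∝ 1/f ∝ 1/sin φ.
V₂ = V₁ · sin φ₁ / sin φ₂ = 97.2 × sin 72° / sin 33°
V₂ = 97.2 × 0.9511/0.5446 = 170 knots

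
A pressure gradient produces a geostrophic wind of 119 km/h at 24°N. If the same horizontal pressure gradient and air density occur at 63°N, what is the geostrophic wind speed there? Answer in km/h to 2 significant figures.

With the same pressure gradient and density, V_g ∝ 1/f ∝ 1/sin φ.
V₂ = V₁ · sin φ₁ / sin φ₂ = 119 × sin 24° / sin 63°
V₂ = 119 × 0.4067/0.8910 = 54 km/h

54 km/h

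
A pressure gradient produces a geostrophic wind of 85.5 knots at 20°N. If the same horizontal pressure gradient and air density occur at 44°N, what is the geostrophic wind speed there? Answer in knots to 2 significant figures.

With the same pressure gradient and density, V_g ∝ 1/f ∝ 1/sin φ.
V₂ = V₁ · sin φ₁ / sin φ₂ = 85.5 × sin 20° / sin 44°
V₂ = 85.5 × 0.3420/0.6947 = 42 knots

42 knots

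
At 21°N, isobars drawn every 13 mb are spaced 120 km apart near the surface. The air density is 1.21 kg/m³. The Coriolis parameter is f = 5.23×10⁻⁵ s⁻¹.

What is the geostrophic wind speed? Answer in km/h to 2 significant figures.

620 km/h

Pressure gradient: |∂P/∂n| = 1300 Pa / 120000 m = 1.08×10⁻² Pa/m
Geostrophic balance (pressure-gradient force = Coriolis force):
V_g = (1/(fρ)) |∂P/∂n| = 1.08×10⁻² / (5.23×10⁻⁵ × 1.21) = 171 m/s
Converting: 171 m/s × 3.6 = 620 km/h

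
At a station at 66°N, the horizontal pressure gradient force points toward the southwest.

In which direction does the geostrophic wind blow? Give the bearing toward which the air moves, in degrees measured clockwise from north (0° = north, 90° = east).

The pressure-gradient force points toward the southwest (bearing 225°).
Geostrophic balance: in the Northern Hemisphere the Coriolis force deflects motion to the right, so the geostrophic wind blows 90° to the right of the pressure-gradient force (low pressure on the left).
Rotating 225° by 90° clockwise gives 315° — the wind blows toward the northwest.

315°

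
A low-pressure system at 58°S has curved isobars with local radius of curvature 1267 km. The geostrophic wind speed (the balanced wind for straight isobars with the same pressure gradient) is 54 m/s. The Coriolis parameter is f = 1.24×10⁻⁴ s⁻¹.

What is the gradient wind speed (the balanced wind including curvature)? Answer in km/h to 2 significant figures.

Around a low, centrifugal force acts outward with Coriolis, so pressure-gradient force balances both:
(1/ρ)|∂P/∂n| = fV + V²/R  →  V² + fR·V − fR·V_g = 0
With fR = 1.24×10⁻⁴ × 1267×10³ m = 157 m/s:
V = [−fR + √((fR)² + 4 fR V_g)]/2 = [−157 + √(157² + 4×157×54)]/2 = 42.5 m/s
Subgeostrophic (V < V_g = 54 m/s), as expected around a low.
Converting: 42.5 m/s × 3.6 = 150 km/h

150 km/h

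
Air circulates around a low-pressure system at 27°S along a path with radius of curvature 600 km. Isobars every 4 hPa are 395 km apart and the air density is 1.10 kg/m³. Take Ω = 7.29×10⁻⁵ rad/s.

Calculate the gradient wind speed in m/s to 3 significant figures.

Coriolis parameter at 27°S:
f = 2Ω sin φ = 2 × 7.29×10⁻⁵ × sin 27° = 6.62×10⁻⁵ s⁻¹
Pressure gradient: |∂P/∂n| = 400 Pa / 395000 m = 1.01×10⁻³ Pa/m
Geostrophic speed: V_g = |∂P/∂n|/(fρ) = 1.01×10⁻³/(6.62×10⁻⁵ × 1.10) = 13.9 m/s
Around a low, centrifugal force acts outward with Coriolis, so pressure-gradient force balances both:
(1/ρ)|∂P/∂n| = fV + V²/R  →  V² + fR·V − fR·V_g = 0
With fR = 6.62×10⁻⁵ × 600×10³ m = 39.7 m/s:
V = [−fR + √((fR)² + 4 fR V_g)]/2 = [−39.7 + √(39.7² + 4×39.7×13.9)]/2 = 10.9 m/s
Subgeostrophic (V < V_g = 13.9 m/s), as expected around a low.

10.9 m/s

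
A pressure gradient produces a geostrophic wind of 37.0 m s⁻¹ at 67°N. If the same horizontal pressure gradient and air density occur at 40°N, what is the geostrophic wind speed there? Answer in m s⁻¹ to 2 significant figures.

With the same pressure gradient and density, V_g ∝ 1/f ∝ 1/sin φ.
V₂ = V₁ · sin φ₁ / sin φ₂ = 37.0 × sin 67° / sin 40°
V₂ = 37.0 × 0.9205/0.6428 = 53 m s⁻¹

53 m s⁻¹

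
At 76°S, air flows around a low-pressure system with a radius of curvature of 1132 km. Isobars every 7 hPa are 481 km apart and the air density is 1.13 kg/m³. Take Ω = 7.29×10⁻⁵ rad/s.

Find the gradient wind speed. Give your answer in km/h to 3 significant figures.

31.1 km/h

Coriolis parameter at 76°S:
f = 2Ω sin φ = 2 × 7.29×10⁻⁵ × sin 76° = 1.41×10⁻⁴ s⁻¹
Pressure gradient: |∂P/∂n| = 700 Pa / 481000 m = 1.46×10⁻³ Pa/m
Geostrophic speed: V_g = |∂P/∂n|/(fρ) = 1.46×10⁻³/(1.41×10⁻⁴ × 1.13) = 9.10 m/s
Around a low, centrifugal force acts outward with Coriolis, so pressure-gradient force balances both:
(1/ρ)|∂P/∂n| = fV + V²/R  →  V² + fR·V − fR·V_g = 0
With fR = 1.41×10⁻⁴ × 1132×10³ m = 160 m/s:
V = [−fR + √((fR)² + 4 fR V_g)]/2 = [−160 + √(160² + 4×160×9.1)]/2 = 8.64 m/s
Subgeostrophic (V < V_g = 9.1 m/s), as expected around a low.
Converting: 8.64 m/s × 3.6 = 31.1 km/h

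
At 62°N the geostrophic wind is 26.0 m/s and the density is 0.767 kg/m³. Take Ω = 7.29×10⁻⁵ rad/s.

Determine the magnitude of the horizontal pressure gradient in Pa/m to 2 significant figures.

2.6×10⁻³ Pa/m

Coriolis parameter at 62°N:
f = 2Ω sin φ = 2 × 7.29×10⁻⁵ × sin 62° = 1.29×10⁻⁴ s⁻¹
Geostrophic balance rearranged: |∂P/∂n| = f ρ V_g
|∂P/∂n| = 1.29×10⁻⁴ × 0.767 × 26.0 = 2.57×10⁻³ Pa/m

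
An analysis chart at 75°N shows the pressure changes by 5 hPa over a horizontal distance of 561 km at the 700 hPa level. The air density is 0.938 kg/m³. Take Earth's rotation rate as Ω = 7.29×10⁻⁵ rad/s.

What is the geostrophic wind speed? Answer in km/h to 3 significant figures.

Coriolis parameter at 75°N:
f = 2Ω sin φ = 2 × 7.29×10⁻⁵ × sin 75° = 1.41×10⁻⁴ s⁻¹
Pressure gradient: |∂P/∂n| = 500 Pa / 561000 m = 8.91×10⁻⁴ Pa/m
Geostrophic balance (pressure-gradient force = Coriolis force):
V_g = (1/(fρ)) |∂P/∂n| = 8.91×10⁻⁴ / (1.41×10⁻⁴ × 0.938) = 6.75 m/s
Converting: 6.75 m/s × 3.6 = 24.3 km/h

24.3 km/h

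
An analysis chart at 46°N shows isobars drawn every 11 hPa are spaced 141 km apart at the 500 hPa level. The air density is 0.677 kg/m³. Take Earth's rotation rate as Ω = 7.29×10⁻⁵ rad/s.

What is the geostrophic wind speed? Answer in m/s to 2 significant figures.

110 m/s

Coriolis parameter at 46°N:
f = 2Ω sin φ = 2 × 7.29×10⁻⁵ × sin 46° = 1.05×10⁻⁴ s⁻¹
Pressure gradient: |∂P/∂n| = 1100 Pa / 141000 m = 7.80×10⁻³ Pa/m
Geostrophic balance (pressure-gradient force = Coriolis force):
V_g = (1/(fρ)) |∂P/∂n| = 7.80×10⁻³ / (1.05×10⁻⁴ × 0.677) = 110 m/s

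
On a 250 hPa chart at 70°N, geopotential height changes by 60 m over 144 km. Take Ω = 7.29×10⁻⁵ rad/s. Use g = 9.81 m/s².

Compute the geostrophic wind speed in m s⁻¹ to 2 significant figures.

Coriolis parameter at 70°N:
f = 2Ω sin φ = 2 × 7.29×10⁻⁵ × sin 70° = 1.37×10⁻⁴ s⁻¹
Height gradient: |∂Z/∂n| = 60 m / 144000 m = 4.17×10⁻⁴
On a pressure surface, geostrophic balance gives V_g = (g/f)|∂Z/∂n|:
V_g = 9.81 × 4.17×10⁻⁴ / 1.37×10⁻⁴ = 29.8 m/s

30 m s⁻¹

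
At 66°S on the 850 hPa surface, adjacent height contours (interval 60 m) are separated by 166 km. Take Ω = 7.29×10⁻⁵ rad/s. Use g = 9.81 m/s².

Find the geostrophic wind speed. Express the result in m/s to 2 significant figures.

Coriolis parameter at 66°S:
f = 2Ω sin φ = 2 × 7.29×10⁻⁵ × sin 66° = 1.33×10⁻⁴ s⁻¹
Height gradient: |∂Z/∂n| = 60 m / 166000 m = 3.61×10⁻⁴
On a pressure surface, geostrophic balance gives V_g = (g/f)|∂Z/∂n|:
V_g = 9.81 × 3.61×10⁻⁴ / 1.33×10⁻⁴ = 26.6 m/s

27 m/s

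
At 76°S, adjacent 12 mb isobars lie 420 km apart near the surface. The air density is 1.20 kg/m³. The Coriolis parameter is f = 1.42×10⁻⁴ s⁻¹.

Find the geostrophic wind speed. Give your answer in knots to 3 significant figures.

Pressure gradient: |∂P/∂n| = 1200 Pa / 420000 m = 2.86×10⁻³ Pa/m
Geostrophic balance (pressure-gradient force = Coriolis force):
V_g = (1/(fρ)) |∂P/∂n| = 2.86×10⁻³ / (1.42×10⁻⁴ × 1.20) = 16.8 m/s
Converting: 16.8 m/s × 1.944 = 32.6 knots

32.6 knots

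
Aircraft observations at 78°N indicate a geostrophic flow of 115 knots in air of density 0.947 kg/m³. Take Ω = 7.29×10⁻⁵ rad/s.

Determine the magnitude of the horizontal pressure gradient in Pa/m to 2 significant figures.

8.0×10⁻³ Pa/m

Coriolis parameter at 78°N:
f = 2Ω sin φ = 2 × 7.29×10⁻⁵ × sin 78° = 1.43×10⁻⁴ s⁻¹
Wind speed in SI: 115 knots = 59.2 m/s
Geostrophic balance rearranged: |∂P/∂n| = f ρ V_g
|∂P/∂n| = 1.43×10⁻⁴ × 0.947 × 59.2 = 7.99×10⁻³ Pa/m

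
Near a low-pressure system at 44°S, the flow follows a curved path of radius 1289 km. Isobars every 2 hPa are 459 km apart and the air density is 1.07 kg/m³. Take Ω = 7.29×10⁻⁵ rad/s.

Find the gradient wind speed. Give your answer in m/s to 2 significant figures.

Coriolis parameter at 44°S:
f = 2Ω sin φ = 2 × 7.29×10⁻⁵ × sin 44° = 1.01×10⁻⁴ s⁻¹
Pressure gradient: |∂P/∂n| = 200 Pa / 459000 m = 4.36×10⁻⁴ Pa/m
Geostrophic speed: V_g = |∂P/∂n|/(fρ) = 4.36×10⁻⁴/(1.01×10⁻⁴ × 1.07) = 4.02 m/s
Around a low, centrifugal force acts outward with Coriolis, so pressure-gradient force balances both:
(1/ρ)|∂P/∂n| = fV + V²/R  →  V² + fR·V − fR·V_g = 0
With fR = 1.01×10⁻⁴ × 1289×10³ m = 131 m/s:
V = [−fR + √((fR)² + 4 fR V_g)]/2 = [−131 + √(131² + 4×131×4.02)]/2 = 3.9 m/s
Subgeostrophic (V < V_g = 4.02 m/s), as expected around a low.

3.9 m/s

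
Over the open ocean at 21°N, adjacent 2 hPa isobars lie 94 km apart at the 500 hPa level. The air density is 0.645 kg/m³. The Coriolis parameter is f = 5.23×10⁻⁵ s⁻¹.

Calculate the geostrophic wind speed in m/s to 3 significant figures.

Pressure gradient: |∂P/∂n| = 200 Pa / 94000 m = 2.13×10⁻³ Pa/m
Geostrophic balance (pressure-gradient force = Coriolis force):
V_g = (1/(fρ)) |∂P/∂n| = 2.13×10⁻³ / (5.23×10⁻⁵ × 0.645) = 63.1 m/s

63.1 m/s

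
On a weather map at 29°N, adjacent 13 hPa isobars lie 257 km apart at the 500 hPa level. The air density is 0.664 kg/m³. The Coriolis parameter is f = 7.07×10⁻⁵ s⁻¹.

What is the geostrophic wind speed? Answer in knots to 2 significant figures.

Pressure gradient: |∂P/∂n| = 1300 Pa / 257000 m = 5.06×10⁻³ Pa/m
Geostrophic balance (pressure-gradient force = Coriolis force):
V_g = (1/(fρ)) |∂P/∂n| = 5.06×10⁻³ / (7.07×10⁻⁵ × 0.664) = 108 m/s
Converting: 108 m/s × 1.944 = 210 knots

210 knots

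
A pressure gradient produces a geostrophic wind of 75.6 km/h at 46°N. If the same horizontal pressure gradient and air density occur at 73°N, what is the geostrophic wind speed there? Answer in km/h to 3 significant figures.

56.9 km/h

With the same pressure gradient and density, V_g ∝ 1/f ∝ 1/sin φ.
V₂ = V₁ · sin φ₁ / sin φ₂ = 75.6 × sin 46° / sin 73°
V₂ = 75.6 × 0.7193/0.9563 = 56.9 km/h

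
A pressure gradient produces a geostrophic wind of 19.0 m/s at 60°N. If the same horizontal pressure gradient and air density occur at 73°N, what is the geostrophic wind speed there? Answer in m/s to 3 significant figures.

With the same pressure gradient and density, V_g ∝ 1/f ∝ 1/sin φ.
V₂ = V₁ · sin φ₁ / sin φ₂ = 19.0 × sin 60° / sin 73°
V₂ = 19.0 × 0.8660/0.9563 = 17.2 m/s

17.2 m/s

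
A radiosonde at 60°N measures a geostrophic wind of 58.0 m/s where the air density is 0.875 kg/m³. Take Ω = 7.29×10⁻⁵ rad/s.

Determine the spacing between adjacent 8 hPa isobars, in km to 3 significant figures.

Coriolis parameter at 60°N:
f = 2Ω sin φ = 2 × 7.29×10⁻⁵ × sin 60° = 1.26×10⁻⁴ s⁻¹
Geostrophic balance rearranged: |∂P/∂n| = f ρ V_g
|∂P/∂n| = 1.26×10⁻⁴ × 0.875 × 58.0 = 6.41×10⁻³ Pa/m
Isobar spacing: Δn = ΔP/|∂P/∂n| = 800 Pa / 6.41×10⁻³ Pa/m = 124843 m ≈ 125 km

125 km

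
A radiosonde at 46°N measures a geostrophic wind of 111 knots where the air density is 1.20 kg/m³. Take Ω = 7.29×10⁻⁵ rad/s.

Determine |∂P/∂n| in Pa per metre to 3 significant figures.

Coriolis parameter at 46°N:
f = 2Ω sin φ = 2 × 7.29×10⁻⁵ × sin 46° = 1.05×10⁻⁴ s⁻¹
Wind speed in SI: 111 knots = 57.1 m/s
Geostrophic balance rearranged: |∂P/∂n| = f ρ V_g
|∂P/∂n| = 1.05×10⁻⁴ × 1.20 × 57.1 = 7.19×10⁻³ Pa/m

7.19×10⁻³ Pa/m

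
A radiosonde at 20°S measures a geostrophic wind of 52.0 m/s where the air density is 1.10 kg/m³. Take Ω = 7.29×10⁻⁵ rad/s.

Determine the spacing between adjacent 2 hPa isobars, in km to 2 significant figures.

70 km

Coriolis parameter at 20°S:
f = 2Ω sin φ = 2 × 7.29×10⁻⁵ × sin 20° = 4.99×10⁻⁵ s⁻¹
Geostrophic balance rearranged: |∂P/∂n| = f ρ V_g
|∂P/∂n| = 4.99×10⁻⁵ × 1.10 × 52.0 = 2.85×10⁻³ Pa/m
Isobar spacing: Δn = ΔP/|∂P/∂n| = 200 Pa / 2.85×10⁻³ Pa/m = 70117 m ≈ 70 km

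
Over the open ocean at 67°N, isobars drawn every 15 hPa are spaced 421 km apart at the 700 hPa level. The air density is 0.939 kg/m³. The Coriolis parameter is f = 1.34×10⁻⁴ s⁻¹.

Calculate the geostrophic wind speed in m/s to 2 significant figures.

28 m/s

Pressure gradient: |∂P/∂n| = 1500 Pa / 421000 m = 3.56×10⁻³ Pa/m
Geostrophic balance (pressure-gradient force = Coriolis force):
V_g = (1/(fρ)) |∂P/∂n| = 3.56×10⁻³ / (1.34×10⁻⁴ × 0.939) = 28.3 m/s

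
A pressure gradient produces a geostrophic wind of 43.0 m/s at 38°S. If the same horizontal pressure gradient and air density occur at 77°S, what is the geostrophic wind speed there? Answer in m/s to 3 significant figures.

With the same pressure gradient and density, V_g ∝ 1/f ∝ 1/sin φ.
V₂ = V₁ · sin φ₁ / sin φ₂ = 43.0 × sin 38° / sin 77°
V₂ = 43.0 × 0.6157/0.9744 = 27.2 m/s

27.2 m/s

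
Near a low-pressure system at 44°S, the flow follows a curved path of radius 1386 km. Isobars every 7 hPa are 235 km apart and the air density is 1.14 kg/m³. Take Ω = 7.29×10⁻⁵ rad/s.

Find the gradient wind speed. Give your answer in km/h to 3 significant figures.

Coriolis parameter at 44°S:
f = 2Ω sin φ = 2 × 7.29×10⁻⁵ × sin 44° = 1.01×10⁻⁴ s⁻¹
Pressure gradient: |∂P/∂n| = 700 Pa / 235000 m = 2.98×10⁻³ Pa/m
Geostrophic speed: V_g = |∂P/∂n|/(fρ) = 2.98×10⁻³/(1.01×10⁻⁴ × 1.14) = 25.8 m/s
Around a low, centrifugal force acts outward with Coriolis, so pressure-gradient force balances both:
(1/ρ)|∂P/∂n| = fV + V²/R  →  V² + fR·V − fR·V_g = 0
With fR = 1.01×10⁻⁴ × 1386×10³ m = 140 m/s:
V = [−fR + √((fR)² + 4 fR V_g)]/2 = [−140 + √(140² + 4×140×25.8)]/2 = 22.3 m/s
Subgeostrophic (V < V_g = 25.8 m/s), as expected around a low.
Converting: 22.3 m/s × 3.6 = 80.2 km/h

80.2 km/h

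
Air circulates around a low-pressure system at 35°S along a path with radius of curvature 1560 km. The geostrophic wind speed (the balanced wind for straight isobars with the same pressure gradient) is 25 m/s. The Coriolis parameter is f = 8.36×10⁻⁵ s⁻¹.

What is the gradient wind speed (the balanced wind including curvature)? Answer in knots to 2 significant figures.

42 knots

Around a low, centrifugal force acts outward with Coriolis, so pressure-gradient force balances both:
(1/ρ)|∂P/∂n| = fV + V²/R  →  V² + fR·V − fR·V_g = 0
With fR = 8.36×10⁻⁵ × 1560×10³ m = 130 m/s:
V = [−fR + √((fR)² + 4 fR V_g)]/2 = [−130 + √(130² + 4×130×25)]/2 = 21.5 m/s
Subgeostrophic (V < V_g = 25 m/s), as expected around a low.
Converting: 21.5 m/s × 1.944 = 42 knots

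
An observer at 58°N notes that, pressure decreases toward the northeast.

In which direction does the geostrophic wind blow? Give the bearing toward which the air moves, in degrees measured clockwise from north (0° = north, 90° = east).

The pressure-gradient force points toward the northeast (bearing 045°).
Geostrophic balance: in the Northern Hemisphere the Coriolis force deflects motion to the right, so the geostrophic wind blows 90° to the right of the pressure-gradient force (low pressure on the left).
Rotating 045° by 90° clockwise gives 135° — the wind blows toward the southeast.

135°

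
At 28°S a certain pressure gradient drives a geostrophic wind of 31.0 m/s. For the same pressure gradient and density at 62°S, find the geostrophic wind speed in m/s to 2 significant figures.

16 m/s

With the same pressure gradient and density, V_g ∝ 1/f ∝ 1/sin φ.
V₂ = V₁ · sin φ₁ / sin φ₂ = 31.0 × sin 28° / sin 62°
V₂ = 31.0 × 0.4695/0.8829 = 16 m/s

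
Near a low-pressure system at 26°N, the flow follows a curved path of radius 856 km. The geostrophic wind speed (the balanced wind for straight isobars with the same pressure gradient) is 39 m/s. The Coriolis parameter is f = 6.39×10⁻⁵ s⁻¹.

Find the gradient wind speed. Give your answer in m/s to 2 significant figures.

26 m/s

Around a low, centrifugal force acts outward with Coriolis, so pressure-gradient force balances both:
(1/ρ)|∂P/∂n| = fV + V²/R  →  V² + fR·V − fR·V_g = 0
With fR = 6.39×10⁻⁵ × 856×10³ m = 54.7 m/s:
V = [−fR + √((fR)² + 4 fR V_g)]/2 = [−54.7 + √(54.7² + 4×54.7×39)]/2 = 26.3 m/s
Subgeostrophic (V < V_g = 39 m/s), as expected around a low.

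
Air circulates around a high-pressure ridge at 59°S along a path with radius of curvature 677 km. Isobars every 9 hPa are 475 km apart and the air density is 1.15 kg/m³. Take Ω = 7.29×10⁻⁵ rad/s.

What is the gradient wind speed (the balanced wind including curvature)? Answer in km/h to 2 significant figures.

Coriolis parameter at 59°S:
f = 2Ω sin φ = 2 × 7.29×10⁻⁵ × sin 59° = 1.25×10⁻⁴ s⁻¹
Pressure gradient: |∂P/∂n| = 900 Pa / 475000 m = 1.89×10⁻³ Pa/m
Geostrophic speed: V_g = |∂P/∂n|/(fρ) = 1.89×10⁻³/(1.25×10⁻⁴ × 1.15) = 13.2 m/s
Around a high, pressure-gradient force acts outward with centrifugal, so Coriolis balances both:
fV = (1/ρ)|∂P/∂n| + V²/R  →  V² − fR·V + fR·V_g = 0
With fR = 1.25×10⁻⁴ × 677×10³ m = 84.6 m/s:
V = [fR − √((fR)² − 4 fR V_g)]/2 = [84.6 − √(84.6² − 4×84.6×13.2)]/2 = 16.3 m/s
Supergeostrophic (V > V_g = 13.2 m/s), as expected around a high.
Converting: 16.3 m/s × 3.6 = 59 km/h

59 km/h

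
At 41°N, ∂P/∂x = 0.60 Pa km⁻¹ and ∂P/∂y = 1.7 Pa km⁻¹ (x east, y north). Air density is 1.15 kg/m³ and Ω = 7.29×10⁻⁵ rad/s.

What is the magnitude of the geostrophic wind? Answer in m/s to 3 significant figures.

Coriolis parameter at 41°N:
f = 2Ω sin φ = 2 × 7.29×10⁻⁵ × sin 41° = 9.57×10⁻⁵ s⁻¹
Component geostrophic relations (x east, y north):
u_g = −(1/(fρ)) ∂P/∂y,  v_g = (1/(fρ)) ∂P/∂x
u_g = −(1.7×10⁻³)/(9.57×10⁻⁵ × 1.15) = −15.5 m/s;  v_g = (0.60×10⁻³)/(9.57×10⁻⁵ × 1.15) = 5.45 m/s
|V_g| = √(u_g² + v_g²) = 16.4 m/s

16.4 m/s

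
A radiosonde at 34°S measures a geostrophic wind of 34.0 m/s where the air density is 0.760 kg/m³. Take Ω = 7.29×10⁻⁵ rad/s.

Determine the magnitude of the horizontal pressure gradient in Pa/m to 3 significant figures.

2.11×10⁻³ Pa/m

Coriolis parameter at 34°S:
f = 2Ω sin φ = 2 × 7.29×10⁻⁵ × sin 34° = 8.15×10⁻⁵ s⁻¹
Geostrophic balance rearranged: |∂P/∂n| = f ρ V_g
|∂P/∂n| = 8.15×10⁻⁵ × 0.760 × 34.0 = 2.11×10⁻³ Pa/m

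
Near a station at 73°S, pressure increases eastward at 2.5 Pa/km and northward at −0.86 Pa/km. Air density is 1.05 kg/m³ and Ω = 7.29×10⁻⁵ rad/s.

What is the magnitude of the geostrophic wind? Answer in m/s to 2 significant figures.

18 m/s

Coriolis parameter at 73°S:
f = 2Ω sin φ = 2 × 7.29×10⁻⁵ × sin 73° = 1.39×10⁻⁴ s⁻¹
In the Southern Hemisphere f is negative: f = −1.39×10⁻⁴ s⁻¹.
Component geostrophic relations (x east, y north):
u_g = −(1/(fρ)) ∂P/∂y,  v_g = (1/(fρ)) ∂P/∂x
u_g = −(−0.86×10⁻³)/(−1.39×10⁻⁴ × 1.05) = −5.87 m/s;  v_g = (2.5×10⁻³)/(−1.39×10⁻⁴ × 1.05) = −17.1 m/s
|V_g| = √(u_g² + v_g²) = 18.1 m/s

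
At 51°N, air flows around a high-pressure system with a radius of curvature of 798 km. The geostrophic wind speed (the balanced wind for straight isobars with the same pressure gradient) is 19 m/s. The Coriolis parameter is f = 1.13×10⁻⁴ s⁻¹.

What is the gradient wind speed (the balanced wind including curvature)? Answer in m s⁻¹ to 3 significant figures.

Around a high, pressure-gradient force acts outward with centrifugal, so Coriolis balances both:
fV = (1/ρ)|∂P/∂n| + V²/R  →  V² − fR·V + fR·V_g = 0
With fR = 1.13×10⁻⁴ × 798×10³ m = 90.2 m/s:
V = [fR − √((fR)² − 4 fR V_g)]/2 = [90.2 − √(90.2² − 4×90.2×19)]/2 = 27.2 m/s
Supergeostrophic (V > V_g = 19 m/s), as expected around a high.

27.2 m s⁻¹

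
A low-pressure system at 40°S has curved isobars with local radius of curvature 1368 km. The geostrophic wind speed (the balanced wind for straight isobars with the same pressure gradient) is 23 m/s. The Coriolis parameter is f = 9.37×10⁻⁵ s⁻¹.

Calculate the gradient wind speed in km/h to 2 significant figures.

Around a low, centrifugal force acts outward with Coriolis, so pressure-gradient force balances both:
(1/ρ)|∂P/∂n| = fV + V²/R  →  V² + fR·V − fR·V_g = 0
With fR = 9.37×10⁻⁵ × 1368×10³ m = 128 m/s:
V = [−fR + √((fR)² + 4 fR V_g)]/2 = [−128 + √(128² + 4×128×23)]/2 = 19.9 m/s
Subgeostrophic (V < V_g = 23 m/s), as expected around a low.
Converting: 19.9 m/s × 3.6 = 72 km/h

72 km/h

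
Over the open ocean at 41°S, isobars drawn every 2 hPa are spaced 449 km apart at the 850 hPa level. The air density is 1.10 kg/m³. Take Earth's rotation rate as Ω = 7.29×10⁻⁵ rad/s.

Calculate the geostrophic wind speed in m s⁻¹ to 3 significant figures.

Coriolis parameter at 41°S:
f = 2Ω sin φ = 2 × 7.29×10⁻⁵ × sin 41° = 9.57×10⁻⁵ s⁻¹
Pressure gradient: |∂P/∂n| = 200 Pa / 449000 m = 4.45×10⁻⁴ Pa/m
Geostrophic balance (pressure-gradient force = Coriolis force):
V_g = (1/(fρ)) |∂P/∂n| = 4.45×10⁻⁴ / (9.57×10⁻⁵ × 1.10) = 4.23 m/s

4.23 m s⁻¹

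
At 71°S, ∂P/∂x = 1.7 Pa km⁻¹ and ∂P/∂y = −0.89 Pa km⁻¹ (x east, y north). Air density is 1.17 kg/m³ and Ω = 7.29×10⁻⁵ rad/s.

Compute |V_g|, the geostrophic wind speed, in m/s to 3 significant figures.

11.9 m/s

Coriolis parameter at 71°S:
f = 2Ω sin φ = 2 × 7.29×10⁻⁵ × sin 71° = 1.38×10⁻⁴ s⁻¹
In the Southern Hemisphere f is negative: f = −1.38×10⁻⁴ s⁻¹.
Component geostrophic relations (x east, y north):
u_g = −(1/(fρ)) ∂P/∂y,  v_g = (1/(fρ)) ∂P/∂x
u_g = −(−0.89×10⁻³)/(−1.38×10⁻⁴ × 1.17) = −5.52 m/s;  v_g = (1.7×10⁻³)/(−1.38×10⁻⁴ × 1.17) = −10.5 m/s
|V_g| = √(u_g² + v_g²) = 11.9 m/s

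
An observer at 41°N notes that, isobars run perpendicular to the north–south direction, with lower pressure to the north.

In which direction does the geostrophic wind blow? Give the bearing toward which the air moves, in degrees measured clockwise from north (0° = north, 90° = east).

The pressure-gradient force points toward the north (bearing 000°).
Geostrophic balance: in the Northern Hemisphere the Coriolis force deflects motion to the right, so the geostrophic wind blows 90° to the right of the pressure-gradient force (low pressure on the left).
Rotating 000° by 90° clockwise gives 090° — the wind blows toward the east.

090°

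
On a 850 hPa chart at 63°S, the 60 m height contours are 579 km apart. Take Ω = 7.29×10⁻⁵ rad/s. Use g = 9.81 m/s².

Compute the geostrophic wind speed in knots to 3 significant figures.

15.2 knots

Coriolis parameter at 63°S:
f = 2Ω sin φ = 2 × 7.29×10⁻⁵ × sin 63° = 1.30×10⁻⁴ s⁻¹
Height gradient: |∂Z/∂n| = 60 m / 579000 m = 1.04×10⁻⁴
On a pressure surface, geostrophic balance gives V_g = (g/f)|∂Z/∂n|:
V_g = 9.81 × 1.04×10⁻⁴ / 1.30×10⁻⁴ = 7.83 m/s
Converting: 7.83 m/s × 1.944 = 15.2 knots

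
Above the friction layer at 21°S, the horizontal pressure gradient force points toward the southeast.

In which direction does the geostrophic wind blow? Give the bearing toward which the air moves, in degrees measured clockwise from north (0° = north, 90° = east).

045°

The pressure-gradient force points toward the southeast (bearing 135°).
Geostrophic balance: in the Southern Hemisphere the Coriolis force deflects motion to the left, so the geostrophic wind blows 90° to the left of the pressure-gradient force (low pressure on the right).
Rotating 135° by 90° counterclockwise gives 045° — the wind blows toward the northeast.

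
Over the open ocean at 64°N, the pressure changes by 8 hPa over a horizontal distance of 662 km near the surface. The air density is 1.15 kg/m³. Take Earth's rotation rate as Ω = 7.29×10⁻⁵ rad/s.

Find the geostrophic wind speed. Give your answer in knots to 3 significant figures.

Coriolis parameter at 64°N:
f = 2Ω sin φ = 2 × 7.29×10⁻⁵ × sin 64° = 1.31×10⁻⁴ s⁻¹
Pressure gradient: |∂P/∂n| = 800 Pa / 662000 m = 1.21×10⁻³ Pa/m
Geostrophic balance (pressure-gradient force = Coriolis force):
V_g = (1/(fρ)) |∂P/∂n| = 1.21×10⁻³ / (1.31×10⁻⁴ × 1.15) = 8.02 m/s
Converting: 8.02 m/s × 1.944 = 15.6 knots

15.6 knots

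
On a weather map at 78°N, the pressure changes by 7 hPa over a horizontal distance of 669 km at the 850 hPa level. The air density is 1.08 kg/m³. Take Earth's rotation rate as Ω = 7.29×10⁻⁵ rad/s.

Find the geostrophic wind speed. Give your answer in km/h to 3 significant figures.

Coriolis parameter at 78°N:
f = 2Ω sin φ = 2 × 7.29×10⁻⁵ × sin 78° = 1.43×10⁻⁴ s⁻¹
Pressure gradient: |∂P/∂n| = 700 Pa / 669000 m = 1.05×10⁻³ Pa/m
Geostrophic balance (pressure-gradient force = Coriolis force):
V_g = (1/(fρ)) |∂P/∂n| = 1.05×10⁻³ / (1.43×10⁻⁴ × 1.08) = 6.79 m/s
Converting: 6.79 m/s × 3.6 = 24.5 km/h

24.5 km/h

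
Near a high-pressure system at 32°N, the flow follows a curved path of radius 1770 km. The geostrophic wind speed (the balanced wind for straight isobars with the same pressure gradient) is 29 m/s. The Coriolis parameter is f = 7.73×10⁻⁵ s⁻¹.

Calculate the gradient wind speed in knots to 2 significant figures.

Around a high, pressure-gradient force acts outward with centrifugal, so Coriolis balances both:
fV = (1/ρ)|∂P/∂n| + V²/R  →  V² − fR·V + fR·V_g = 0
With fR = 7.73×10⁻⁵ × 1770×10³ m = 137 m/s:
V = [fR − √((fR)² − 4 fR V_g)]/2 = [137 − √(137² − 4×137×29)]/2 = 41.7 m/s
Supergeostrophic (V > V_g = 29 m/s), as expected around a high.
Converting: 41.7 m/s × 1.944 = 81 knots

81 knots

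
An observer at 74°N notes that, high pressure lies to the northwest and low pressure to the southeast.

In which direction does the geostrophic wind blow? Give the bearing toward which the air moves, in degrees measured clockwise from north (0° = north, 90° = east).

The pressure-gradient force points toward the southeast (bearing 135°).
Geostrophic balance: in the Northern Hemisphere the Coriolis force deflects motion to the right, so the geostrophic wind blows 90° to the right of the pressure-gradient force (low pressure on the left).
Rotating 135° by 90° clockwise gives 225° — the wind blows toward the southwest.

225°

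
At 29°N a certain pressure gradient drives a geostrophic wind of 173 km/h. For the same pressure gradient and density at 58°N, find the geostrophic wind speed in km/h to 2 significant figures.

99 km/h

With the same pressure gradient and density, V_g ∝ 1/f ∝ 1/sin φ.
V₂ = V₁ · sin φ₁ / sin φ₂ = 173 × sin 29° / sin 58°
V₂ = 173 × 0.4848/0.8480 = 99 km/h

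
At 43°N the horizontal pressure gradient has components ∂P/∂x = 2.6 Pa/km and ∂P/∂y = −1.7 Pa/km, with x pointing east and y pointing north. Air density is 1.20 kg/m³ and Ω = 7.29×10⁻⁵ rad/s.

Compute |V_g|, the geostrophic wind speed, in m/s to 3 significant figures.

Coriolis parameter at 43°N:
f = 2Ω sin φ = 2 × 7.29×10⁻⁵ × sin 43° = 9.94×10⁻⁵ s⁻¹
Component geostrophic relations (x east, y north):
u_g = −(1/(fρ)) ∂P/∂y,  v_g = (1/(fρ)) ∂P/∂x
u_g = −(−1.7×10⁻³)/(9.94×10⁻⁵ × 1.20) = 14.2 m/s;  v_g = (2.6×10⁻³)/(9.94×10⁻⁵ × 1.20) = 21.8 m/s
|V_g| = √(u_g² + v_g²) = 26.0 m/s

26.0 m/s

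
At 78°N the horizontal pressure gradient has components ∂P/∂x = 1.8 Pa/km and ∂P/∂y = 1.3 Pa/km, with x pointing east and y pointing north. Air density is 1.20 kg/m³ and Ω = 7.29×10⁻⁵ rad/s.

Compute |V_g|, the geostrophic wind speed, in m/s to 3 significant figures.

13.0 m/s

Coriolis parameter at 78°N:
f = 2Ω sin φ = 2 × 7.29×10⁻⁵ × sin 78° = 1.43×10⁻⁴ s⁻¹
Component geostrophic relations (x east, y north):
u_g = −(1/(fρ)) ∂P/∂y,  v_g = (1/(fρ)) ∂P/∂x
u_g = −(1.3×10⁻³)/(1.43×10⁻⁴ × 1.20) = −7.60 m/s;  v_g = (1.8×10⁻³)/(1.43×10⁻⁴ × 1.20) = 10.5 m/s
|V_g| = √(u_g² + v_g²) = 13.0 m/s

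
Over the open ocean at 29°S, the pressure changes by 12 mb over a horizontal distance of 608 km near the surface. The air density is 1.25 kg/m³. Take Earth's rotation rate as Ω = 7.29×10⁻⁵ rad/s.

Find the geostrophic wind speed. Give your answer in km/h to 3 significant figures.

Coriolis parameter at 29°S:
f = 2Ω sin φ = 2 × 7.29×10⁻⁵ × sin 29° = 7.07×10⁻⁵ s⁻¹
Pressure gradient: |∂P/∂n| = 1200 Pa / 608000 m = 1.97×10⁻³ Pa/m
Geostrophic balance (pressure-gradient force = Coriolis force):
V_g = (1/(fρ)) |∂P/∂n| = 1.97×10⁻³ / (7.07×10⁻⁵ × 1.25) = 22.3 m/s
Converting: 22.3 m/s × 3.6 = 80.4 km/h

80.4 km/h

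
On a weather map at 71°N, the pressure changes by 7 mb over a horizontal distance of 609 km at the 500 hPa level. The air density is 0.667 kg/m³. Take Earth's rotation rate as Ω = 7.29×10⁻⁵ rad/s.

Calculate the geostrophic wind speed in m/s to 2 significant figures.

Coriolis parameter at 71°N:
f = 2Ω sin φ = 2 × 7.29×10⁻⁵ × sin 71° = 1.38×10⁻⁴ s⁻¹
Pressure gradient: |∂P/∂n| = 700 Pa / 609000 m = 1.15×10⁻³ Pa/m
Geostrophic balance (pressure-gradient force = Coriolis force):
V_g = (1/(fρ)) |∂P/∂n| = 1.15×10⁻³ / (1.38×10⁻⁴ × 0.667) = 12.5 m/s

13 m/s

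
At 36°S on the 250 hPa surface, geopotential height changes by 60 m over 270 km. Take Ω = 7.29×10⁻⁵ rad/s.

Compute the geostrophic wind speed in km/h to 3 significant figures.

91.6 km/h

Coriolis parameter at 36°S:
f = 2Ω sin φ = 2 × 7.29×10⁻⁵ × sin 36° = 8.57×10⁻⁵ s⁻¹
Height gradient: |∂Z/∂n| = 60 m / 270000 m = 2.22×10⁻⁴
On a pressure surface, geostrophic balance gives V_g = (g/f)|∂Z/∂n|:
V_g = 9.81 × 2.22×10⁻⁴ / 8.57×10⁻⁵ = 25.4 m/s
Converting: 25.4 m/s × 3.6 = 91.6 km/h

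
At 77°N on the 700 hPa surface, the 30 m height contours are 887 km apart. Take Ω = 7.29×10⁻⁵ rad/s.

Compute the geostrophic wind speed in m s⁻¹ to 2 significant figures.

2.3 m s⁻¹

Coriolis parameter at 77°N:
f = 2Ω sin φ = 2 × 7.29×10⁻⁵ × sin 77° = 1.42×10⁻⁴ s⁻¹
Height gradient: |∂Z/∂n| = 30 m / 887000 m = 3.38×10⁻⁵
On a pressure surface, geostrophic balance gives V_g = (g/f)|∂Z/∂n|:
V_g = 9.81 × 3.38×10⁻⁵ / 1.42×10⁻⁴ = 2.34 m/s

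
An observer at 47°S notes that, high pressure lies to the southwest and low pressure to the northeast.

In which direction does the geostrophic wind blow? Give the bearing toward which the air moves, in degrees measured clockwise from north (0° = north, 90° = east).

The pressure-gradient force points toward the northeast (bearing 045°).
Geostrophic balance: in the Southern Hemisphere the Coriolis force deflects motion to the left, so the geostrophic wind blows 90° to the left of the pressure-gradient force (low pressure on the right).
Rotating 045° by 90° counterclockwise gives 315° — the wind blows toward the northwest.

315°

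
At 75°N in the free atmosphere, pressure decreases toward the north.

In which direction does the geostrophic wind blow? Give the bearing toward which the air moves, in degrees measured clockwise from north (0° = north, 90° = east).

The pressure-gradient force points toward the north (bearing 000°).
Geostrophic balance: in the Northern Hemisphere the Coriolis force deflects motion to the right, so the geostrophic wind blows 90° to the right of the pressure-gradient force (low pressure on the left).
Rotating 000° by 90° clockwise gives 090° — the wind blows toward the east.

090°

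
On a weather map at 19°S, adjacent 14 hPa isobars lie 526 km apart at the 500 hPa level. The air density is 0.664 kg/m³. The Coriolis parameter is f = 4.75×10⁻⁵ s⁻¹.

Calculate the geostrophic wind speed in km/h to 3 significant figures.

304 km/h

Pressure gradient: |∂P/∂n| = 1400 Pa / 526000 m = 2.66×10⁻³ Pa/m
Geostrophic balance (pressure-gradient force = Coriolis force):
V_g = (1/(fρ)) |∂P/∂n| = 2.66×10⁻³ / (4.75×10⁻⁵ × 0.664) = 84.4 m/s
Converting: 84.4 m/s × 3.6 = 304 km/h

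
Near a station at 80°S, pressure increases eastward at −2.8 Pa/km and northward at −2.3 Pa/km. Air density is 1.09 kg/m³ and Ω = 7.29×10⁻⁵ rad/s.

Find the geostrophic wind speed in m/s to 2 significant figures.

Coriolis parameter at 80°S:
f = 2Ω sin φ = 2 × 7.29×10⁻⁵ × sin 80° = 1.44×10⁻⁴ s⁻¹
In the Southern Hemisphere f is negative: f = −1.44×10⁻⁴ s⁻¹.
Component geostrophic relations (x east, y north):
u_g = −(1/(fρ)) ∂P/∂y,  v_g = (1/(fρ)) ∂P/∂x
u_g = −(−2.3×10⁻³)/(−1.44×10⁻⁴ × 1.09) = −14.7 m/s;  v_g = (−2.8×10⁻³)/(−1.44×10⁻⁴ × 1.09) = 17.9 m/s
|V_g| = √(u_g² + v_g²) = 23.2 m/s

23 m/s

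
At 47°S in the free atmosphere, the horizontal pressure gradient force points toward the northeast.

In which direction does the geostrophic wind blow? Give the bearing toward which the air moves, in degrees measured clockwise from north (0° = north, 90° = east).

315°

The pressure-gradient force points toward the northeast (bearing 045°).
Geostrophic balance: in the Southern Hemisphere the Coriolis force deflects motion to the left, so the geostrophic wind blows 90° to the left of the pressure-gradient force (low pressure on the right).
Rotating 045° by 90° counterclockwise gives 315° — the wind blows toward the northwest.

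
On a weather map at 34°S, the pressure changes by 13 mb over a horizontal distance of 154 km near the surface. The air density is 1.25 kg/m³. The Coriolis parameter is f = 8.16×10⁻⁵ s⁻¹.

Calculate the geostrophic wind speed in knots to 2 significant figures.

Pressure gradient: |∂P/∂n| = 1300 Pa / 154000 m = 8.44×10⁻³ Pa/m
Geostrophic balance (pressure-gradient force = Coriolis force):
V_g = (1/(fρ)) |∂P/∂n| = 8.44×10⁻³ / (8.16×10⁻⁵ × 1.25) = 82.8 m/s
Converting: 82.8 m/s × 1.944 = 160 knots

160 knots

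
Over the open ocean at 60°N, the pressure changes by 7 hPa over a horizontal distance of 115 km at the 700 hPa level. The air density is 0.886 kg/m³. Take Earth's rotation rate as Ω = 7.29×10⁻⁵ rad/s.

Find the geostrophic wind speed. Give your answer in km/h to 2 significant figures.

200 km/h

Coriolis parameter at 60°N:
f = 2Ω sin φ = 2 × 7.29×10⁻⁵ × sin 60° = 1.26×10⁻⁴ s⁻¹
Pressure gradient: |∂P/∂n| = 700 Pa / 115000 m = 6.09×10⁻³ Pa/m
Geostrophic balance (pressure-gradient force = Coriolis force):
V_g = (1/(fρ)) |∂P/∂n| = 6.09×10⁻³ / (1.26×10⁻⁴ × 0.886) = 54.4 m/s
Converting: 54.4 m/s × 3.6 = 200 km/h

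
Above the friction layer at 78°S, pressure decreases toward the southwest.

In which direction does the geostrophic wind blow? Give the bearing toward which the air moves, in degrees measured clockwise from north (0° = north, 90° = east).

The pressure-gradient force points toward the southwest (bearing 225°).
Geostrophic balance: in the Southern Hemisphere the Coriolis force deflects motion to the left, so the geostrophic wind blows 90° to the left of the pressure-gradient force (low pressure on the right).
Rotating 225° by 90° counterclockwise gives 135° — the wind blows toward the southeast.

135°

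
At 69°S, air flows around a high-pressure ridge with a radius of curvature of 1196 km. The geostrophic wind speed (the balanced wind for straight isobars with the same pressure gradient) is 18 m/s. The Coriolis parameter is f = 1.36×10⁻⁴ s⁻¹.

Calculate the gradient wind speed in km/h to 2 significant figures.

Around a high, pressure-gradient force acts outward with centrifugal, so Coriolis balances both:
fV = (1/ρ)|∂P/∂n| + V²/R  →  V² − fR·V + fR·V_g = 0
With fR = 1.36×10⁻⁴ × 1196×10³ m = 163 m/s:
V = [fR − √((fR)² − 4 fR V_g)]/2 = [163 − √(163² − 4×163×18)]/2 = 20.6 m/s
Supergeostrophic (V > V_g = 18 m/s), as expected around a high.
Converting: 20.6 m/s × 3.6 = 74 km/h

74 km/h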